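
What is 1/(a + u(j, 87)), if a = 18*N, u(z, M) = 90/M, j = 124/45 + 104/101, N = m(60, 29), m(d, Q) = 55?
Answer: 29/28740 ≈ 0.0010090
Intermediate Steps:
N = 55
j = 17204/4545 (j = 124*(1/45) + 104*(1/101) = 124/45 + 104/101 = 17204/4545 ≈ 3.7853)
a = 990 (a = 18*55 = 990)
1/(a + u(j, 87)) = 1/(990 + 90/87) = 1/(990 + 90*(1/87)) = 1/(990 + 30/29) = 1/(28740/29) = 29/28740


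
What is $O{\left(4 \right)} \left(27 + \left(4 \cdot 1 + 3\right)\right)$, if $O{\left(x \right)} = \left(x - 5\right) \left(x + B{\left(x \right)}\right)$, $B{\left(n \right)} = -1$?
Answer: $-102$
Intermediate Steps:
$O{\left(x \right)} = \left(-1 + x\right) \left(-5 + x\right)$ ($O{\left(x \right)} = \left(x - 5\right) \left(x - 1\right) = \left(-5 + x\right) \left(-1 + x\right) = \left(-1 + x\right) \left(-5 + x\right)$)
$O{\left(4 \right)} \left(27 + \left(4 \cdot 1 + 3\right)\right) = \left(5 + 4^{2} - 24\right) \left(27 + \left(4 \cdot 1 + 3\right)\right) = \left(5 + 16 - 24\right) \left(27 + \left(4 + 3\right)\right) = - 3 \left(27 + 7\right) = \left(-3\right) 34 = -102$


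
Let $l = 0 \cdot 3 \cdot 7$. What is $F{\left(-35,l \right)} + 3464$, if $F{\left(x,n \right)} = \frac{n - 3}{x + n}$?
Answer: $\frac{121243}{35} \approx 3464.1$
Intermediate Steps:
$l = 0$ ($l = 0 \cdot 7 = 0$)
$F{\left(x,n \right)} = \frac{-3 + n}{n + x}$
$F{\left(-35,l \right)} + 3464 = \frac{-3 + 0}{0 - 35} + 3464 = \frac{1}{-35} \left(-3\right) + 3464 = \left(- \frac{1}{35}\right) \left(-3\right) + 3464 = \frac{3}{35} + 3464 = \frac{121243}{35}$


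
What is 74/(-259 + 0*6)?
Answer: -2/7 ≈ -0.28571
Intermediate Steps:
74/(-259 + 0*6) = 74/(-259 + 0) = 74/(-259) = -1/259*74 = -2/7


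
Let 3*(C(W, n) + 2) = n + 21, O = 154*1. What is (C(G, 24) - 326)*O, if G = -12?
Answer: -48202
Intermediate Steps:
O = 154
C(W, n) = 5 + n/3 (C(W, n) = -2 + (n + 21)/3 = -2 + (21 + n)/3 = -2 + (7 + n/3) = 5 + n/3)
(C(G, 24) - 326)*O = ((5 + (1/3)*24) - 326)*154 = ((5 + 8) - 326)*154 = (13 - 326)*154 = -313*154 = -48202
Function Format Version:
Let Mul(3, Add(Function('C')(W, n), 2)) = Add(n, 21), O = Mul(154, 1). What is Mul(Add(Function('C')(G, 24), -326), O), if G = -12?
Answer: -48202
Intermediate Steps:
O = 154
Function('C')(W, n) = Add(5, Mul(Rational(1, 3), n)) (Function('C')(W, n) = Add(-2, Mul(Rational(1, 3), Add(n, 21))) = Add(-2, Mul(Rational(1, 3), Add(21, n))) = Add(-2, Add(7, Mul(Rational(1, 3), n))) = Add(5, Mul(Rational(1, 3), n)))
Mul(Add(Function('C')(G, 24), -326), O) = Mul(Add(Add(5, Mul(Rational(1, 3), 24)), -326), 154) = Mul(Add(Add(5, 8), -326), 154) = Mul(Add(13, -326), 154) = Mul(-313, 154) = -48202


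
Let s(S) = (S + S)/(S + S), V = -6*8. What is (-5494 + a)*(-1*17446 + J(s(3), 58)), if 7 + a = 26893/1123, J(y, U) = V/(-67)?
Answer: 7189182348820/75241 ≈ 9.5549e+7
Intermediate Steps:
V = -48
s(S) = 1 (s(S) = (2*S)/((2*S)) = (2*S)*(1/(2*S)) = 1)
J(y, U) = 48/67 (J(y, U) = -48/(-67) = -48*(-1/67) = 48/67)
a = 19032/1123 (a = -7 + 26893/1123 = 19032/1123 ≈ 16.947)
(-5494 + a)*(-1*17446 + J(s(3), 58)) = (-5494 + 19032/1123)*(-1*17446 + 48/67) = -6150730*(-17446 + 48/67)/1123 = -6150730/1123*(-1168834/67) = 7189182348820/75241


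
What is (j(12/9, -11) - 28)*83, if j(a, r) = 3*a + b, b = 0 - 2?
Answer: -2158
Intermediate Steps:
b = -2
j(a, r) = -2 + 3*a (j(a, r) = 3*a - 2 = -2 + 3*a)
(j(12/9, -11) - 28)*83 = ((-2 + 3*(12/9)) - 28)*83 = ((-2 + 3*(12*(⅑))) - 28)*83 = ((-2 + 3*(4/3)) - 28)*83 = ((-2 + 4) - 28)*83 = (2 - 28)*83 = -26*83 = -2158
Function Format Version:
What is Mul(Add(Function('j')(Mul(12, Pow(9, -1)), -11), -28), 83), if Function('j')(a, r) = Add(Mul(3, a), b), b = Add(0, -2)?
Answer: -2158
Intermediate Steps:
b = -2
Function('j')(a, r) = Add(-2, Mul(3, a)) (Function('j')(a, r) = Add(Mul(3, a), -2) = Add(-2, Mul(3, a)))
Mul(Add(Function('j')(Mul(12, Pow(9, -1)), -11), -28), 83) = Mul(Add(Add(-2, Mul(3, Mul(12, Pow(9, -1)))), -28), 83) = Mul(Add(Add(-2, Mul(3, Mul(12, Rational(1, 9)))), -28), 83) = Mul(Add(Add(-2, Mul(3, Rational(4, 3))), -28), 83) = Mul(Add(Add(-2, 4), -28), 83) = Mul(Add(2, -28), 83) = Mul(-26, 83) = -2158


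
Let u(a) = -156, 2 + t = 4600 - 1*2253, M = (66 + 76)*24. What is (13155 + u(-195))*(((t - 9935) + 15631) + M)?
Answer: 148825551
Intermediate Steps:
M = 3408 (M = 142*24 = 3408)
t = 2345 (t = -2 + (4600 - 1*2253) = -2 + (4600 - 2253) = -2 + 2347 = 2345)
(13155 + u(-195))*(((t - 9935) + 15631) + M) = (13155 - 156)*(((2345 - 9935) + 15631) + 3408) = 12999*((-7590 + 15631) + 3408) = 12999*(8041 + 3408) = 12999*11449 = 148825551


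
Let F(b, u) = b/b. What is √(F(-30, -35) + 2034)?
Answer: √2035 ≈ 45.111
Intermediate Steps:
F(b, u) = 1
√(F(-30, -35) + 2034) = √(1 + 2034) = √2035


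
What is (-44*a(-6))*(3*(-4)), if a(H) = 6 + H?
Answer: 0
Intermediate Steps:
(-44*a(-6))*(3*(-4)) = (-44*(6 - 6))*(3*(-4)) = -44*0*(-12) = 0*(-12) = 0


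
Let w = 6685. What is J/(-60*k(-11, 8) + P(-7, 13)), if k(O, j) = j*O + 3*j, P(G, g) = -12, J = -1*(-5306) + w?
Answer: 3997/1276 ≈ 3.1324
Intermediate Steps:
J = 11991 (J = -1*(-5306) + 6685 = 5306 + 6685 = 11991)
k(O, j) = 3*j + O*j (k(O, j) = O*j + 3*j = 3*j + O*j)
J/(-60*k(-11, 8) + P(-7, 13)) = 11991/(-480*(3 - 11) - 12) = 11991/(-480*(-8) - 12) = 11991/(-60*(-64) - 12) = 11991/(3840 - 12) = 11991/3828 = 11991*(1/3828) = 3997/1276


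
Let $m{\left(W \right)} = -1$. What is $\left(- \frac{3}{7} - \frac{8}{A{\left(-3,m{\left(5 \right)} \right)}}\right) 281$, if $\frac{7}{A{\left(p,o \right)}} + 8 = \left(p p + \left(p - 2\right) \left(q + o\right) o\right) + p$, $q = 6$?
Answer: $- \frac{52547}{7} \approx -7506.7$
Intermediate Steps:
$A{\left(p,o \right)} = \frac{7}{-8 + p + p^{2} + o \left(-2 + p\right) \left(6 + o\right)}$ ($A{\left(p,o \right)} = \frac{7}{-8 + \left(\left(p p + \left(p - 2\right) \left(6 + o\right) o\right) + p\right)} = \frac{7}{-8 + \left(\left(p^{2} + \left(-2 + p\right) \left(6 + o\right) o\right) + p\right)} = \frac{7}{-8 + \left(\left(p^{2} + o \left(-2 + p\right) \left(6 + o\right)\right) + p\right)} = \frac{7}{-8 + \left(p + p^{2} + o \left(-2 + p\right) \left(6 + o\right)\right)} = \frac{7}{-8 + p + p^{2} + o \left(-2 + p\right) \left(6 + o\right)}$)
$\left(- \frac{3}{7} - \frac{8}{A{\left(-3,m{\left(5 \right)} \right)}}\right) 281 = \left(- \frac{3}{7} - \frac{8}{7 \frac{1}{-8 - 3 + \left(-3\right)^{2} - -12 - 2 \left(-1\right)^{2} - 3 \left(-1\right)^{2} + 6 \left(-1\right) \left(-3\right)}}\right) 281 = \left(\left(-3\right) \frac{1}{7} - \frac{8}{7 \frac{1}{-8 - 3 + 9 + 12 - 2 - 3 + 18}}\right) 281 = \left(- \frac{3}{7} - \frac{8}{7 \frac{1}{-8 - 3 + 9 + 12 - 2 - 3 + 18}}\right) 281 = \left(- \frac{3}{7} - \frac{8}{7 \cdot \frac{1}{23}}\right) 281 = \left(- \frac{3}{7} - \frac{8}{\frac{7}{23}}\right) 281 = \left(- \frac{3}{7} - \frac{184}{7}\right) 281 = \left(- \frac{187}{7}\right) 281 = - \frac{52547}{7}$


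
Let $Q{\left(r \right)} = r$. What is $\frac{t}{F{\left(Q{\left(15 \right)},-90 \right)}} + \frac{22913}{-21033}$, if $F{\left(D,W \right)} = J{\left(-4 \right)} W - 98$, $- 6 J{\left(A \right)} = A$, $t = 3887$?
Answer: $- \frac{85375525}{3323214} \approx -25.691$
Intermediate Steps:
$J{\left(A \right)} = - \frac{A}{6}$
$F{\left(D,W \right)} = -98 + \frac{2 W}{3}$ ($F{\left(D,W \right)} = \left(- \frac{1}{6}\right) \left(-4\right) W - 98 = \frac{2 W}{3} - 98 = -98 + \frac{2 W}{3}$)
$\frac{t}{F{\left(Q{\left(15 \right)},-90 \right)}} + \frac{22913}{-21033} = \frac{3887}{-98 + \frac{2}{3} \left(-90\right)} + \frac{22913}{-21033} = \frac{3887}{-98 - 60} + 22913 \left(- \frac{1}{21033}\right) = \frac{3887}{-158} - \frac{22913}{21033} = 3887 \left(- \frac{1}{158}\right) - \frac{22913}{21033} = - \frac{3887}{158} - \frac{22913}{21033} = - \frac{85375525}{3323214}$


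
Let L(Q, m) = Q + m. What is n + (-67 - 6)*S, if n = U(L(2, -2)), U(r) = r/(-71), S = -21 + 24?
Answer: -219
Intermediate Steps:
S = 3
U(r) = -r/71 (U(r) = r*(-1/71) = -r/71)
n = 0 (n = -(2 - 2)/71 = -1/71*0 = 0)
n + (-67 - 6)*S = 0 + (-67 - 6)*3 = 0 - 73*3 = 0 - 219 = -219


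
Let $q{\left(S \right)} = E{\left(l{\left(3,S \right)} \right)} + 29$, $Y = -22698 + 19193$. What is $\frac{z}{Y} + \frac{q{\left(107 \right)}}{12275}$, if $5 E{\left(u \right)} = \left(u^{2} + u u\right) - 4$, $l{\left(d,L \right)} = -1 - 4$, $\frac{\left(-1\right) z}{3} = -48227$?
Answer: $- \frac{1775825384}{43023875} \approx -41.275$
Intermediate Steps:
$z = 144681$ ($z = \left(-3\right) \left(-48227\right) = 144681$)
$Y = -3505$
$l{\left(d,L \right)} = -5$ ($l{\left(d,L \right)} = -1 - 4 = -5$)
$E{\left(u \right)} = - \frac{4}{5} + \frac{2 u^{2}}{5}$ ($E{\left(u \right)} = \frac{\left(u^{2} + u u\right) - 4}{5} = \frac{\left(u^{2} + u^{2}\right) - 4}{5} = \frac{2 u^{2} - 4}{5} = \frac{-4 + 2 u^{2}}{5} = - \frac{4}{5} + \frac{2 u^{2}}{5}$)
$q{\left(S \right)} = \frac{191}{5}$ ($q{\left(S \right)} = \left(- \frac{4}{5} + \frac{2 \left(-5\right)^{2}}{5}\right) + 29 = \left(- \frac{4}{5} + \frac{2}{5} \cdot 25\right) + 29 = \left(- \frac{4}{5} + 10\right) + 29 = \frac{46}{5} + 29 = \frac{191}{5}$)
$\frac{z}{Y} + \frac{q{\left(107 \right)}}{12275} = \frac{144681}{-3505} + \frac{191}{5 \cdot 12275} = 144681 \left(- \frac{1}{3505}\right) + \frac{191}{5} \cdot \frac{1}{12275} = - \frac{144681}{3505} + \frac{191}{61375} = - \frac{1775825384}{43023875}$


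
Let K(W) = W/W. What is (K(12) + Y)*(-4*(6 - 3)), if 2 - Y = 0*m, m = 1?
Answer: -36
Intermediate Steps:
K(W) = 1
Y = 2 (Y = 2 - 0 = 2 - 1*0 = 2 + 0 = 2)
(K(12) + Y)*(-4*(6 - 3)) = (1 + 2)*(-4*(6 - 3)) = 3*(-4*3) = 3*(-12) = -36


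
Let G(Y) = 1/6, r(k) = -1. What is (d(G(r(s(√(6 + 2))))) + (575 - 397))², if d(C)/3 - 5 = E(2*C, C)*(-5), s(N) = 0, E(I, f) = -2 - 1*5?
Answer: 88804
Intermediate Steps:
E(I, f) = -7 (E(I, f) = -2 - 5 = -7)
G(Y) = ⅙
d(C) = 120 (d(C) = 15 + 3*(-7*(-5)) = 15 + 3*35 = 15 + 105 = 120)
(d(G(r(s(√(6 + 2))))) + (575 - 397))² = (120 + (575 - 397))² = (120 + 178)² = 298² = 88804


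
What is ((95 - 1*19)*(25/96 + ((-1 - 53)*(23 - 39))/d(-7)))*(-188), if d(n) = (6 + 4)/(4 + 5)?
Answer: -333422089/30 ≈ -1.1114e+7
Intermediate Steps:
d(n) = 10/9
((95 - 1*19)*(25/96 + ((-1 - 53)*(23 - 39))/d(-7)))*(-188) = ((95 - 1*19)*(25/96 + ((-1 - 53)*(23 - 39))/(10/9)))*(-188) = ((95 - 19)*(25*(1/96) - 54*(-16)*(9/10)))*(-188) = (76*(25/96 + 864*(9/10)))*(-188) = (76*(25/96 + 3888/5))*(-188) = (76*(373373/480))*(-188) = (7094087/120)*(-188) = -333422089/30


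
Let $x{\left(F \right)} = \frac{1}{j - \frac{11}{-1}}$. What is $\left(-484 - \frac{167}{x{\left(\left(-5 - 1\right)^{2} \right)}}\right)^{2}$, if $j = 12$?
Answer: $18705625$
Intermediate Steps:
$x{\left(F \right)} = \frac{1}{23}$ ($x{\left(F \right)} = \frac{1}{12 - \frac{11}{-1}} = \frac{1}{12 - -11} = \frac{1}{12 + 11} = \frac{1}{23}$)
$\left(-484 - \frac{167}{x{\left(\left(-5 - 1\right)^{2} \right)}}\right)^{2} = \left(-484 - 167 \frac{1}{\frac{1}{23}}\right)^{2} = \left(-484 - 3841\right)^{2} = \left(-4325\right)^{2} = 18705625$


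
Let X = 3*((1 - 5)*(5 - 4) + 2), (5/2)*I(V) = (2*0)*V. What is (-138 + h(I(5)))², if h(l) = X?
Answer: 20736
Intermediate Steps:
I(V) = 0 (I(V) = 2*((2*0)*V)/5 = 2*(0*V)/5 = (⅖)*0 = 0)
X = -6 (X = 3*(-4*1 + 2) = 3*(-4 + 2) = 3*(-2) = -6)
h(l) = -6
(-138 + h(I(5)))² = (-138 - 6)² = (-144)² = 20736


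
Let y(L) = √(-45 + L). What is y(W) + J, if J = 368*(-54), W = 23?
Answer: -19872 + I*√22 ≈ -19872.0 + 4.6904*I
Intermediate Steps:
J = -19872
y(W) + J = √(-45 + 23) - 19872 = √(-22) - 19872 = I*√22 - 19872 = -19872 + I*√22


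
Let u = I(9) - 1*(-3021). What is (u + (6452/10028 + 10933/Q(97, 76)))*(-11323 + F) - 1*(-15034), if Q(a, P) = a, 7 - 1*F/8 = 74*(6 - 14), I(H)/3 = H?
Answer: -5017214120518/243179 ≈ -2.0632e+7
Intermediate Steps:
I(H) = 3*H
F = 4792 (F = 56 - 592*(6 - 14) = 56 - 592*(-8) = 56 - 8*(-592) = 56 + 4736 = 4792)
u = 3048 (u = 3*9 - 1*(-3021) = 27 + 3021 = 3048)
(u + (6452/10028 + 10933/Q(97, 76)))*(-11323 + F) - 1*(-15034) = (3048 + (6452/10028 + 10933/97))*(-11323 + 4792) - 1*(-15034) = (3048 + (6452*(1/10028) + 10933*(1/97)))*(-6531) + 15034 = (3048 + (1613/2507 + 10933/97))*(-6531) + 15034 = (3048 + 27565492/243179)*(-6531) + 15034 = (768775084/243179)*(-6531) + 15034 = -5020870073604/243179 + 15034 = -5017214120518/243179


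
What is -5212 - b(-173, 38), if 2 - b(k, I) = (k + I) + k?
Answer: -5522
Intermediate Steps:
b(k, I) = 2 - I - 2*k (b(k, I) = 2 - ((k + I) + k) = 2 - ((I + k) + k) = 2 - (I + 2*k) = 2 + (-I - 2*k) = 2 - I - 2*k)
-5212 - b(-173, 38) = -5212 - (2 - 1*38 - 2*(-173)) = -5212 - (2 - 38 + 346) = -5212 - 1*310 = -5212 - 310 = -5522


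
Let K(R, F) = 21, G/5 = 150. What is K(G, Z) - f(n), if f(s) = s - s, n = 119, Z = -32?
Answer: 21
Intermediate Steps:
G = 750 (G = 5*150 = 750)
f(s) = 0
K(G, Z) - f(n) = 21 - 1*0 = 21 + 0 = 21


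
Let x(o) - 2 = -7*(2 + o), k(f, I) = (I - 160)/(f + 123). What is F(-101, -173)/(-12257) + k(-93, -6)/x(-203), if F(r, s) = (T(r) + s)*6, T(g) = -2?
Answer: 3024917/37007385 ≈ 0.081738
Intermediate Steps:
k(f, I) = (-160 + I)/(123 + f)
F(r, s) = -12 + 6*s (F(r, s) = (-2 + s)*6 = -12 + 6*s)
x(o) = -12 - 7*o (x(o) = 2 - 7*(2 + o) = 2 + (-14 - 7*o) = -12 - 7*o)
F(-101, -173)/(-12257) + k(-93, -6)/x(-203) = (-12 + 6*(-173))/(-12257) + ((-160 - 6)/(123 - 93))/(-12 - 7*(-203)) = (-12 - 1038)*(-1/12257) + (-166/30)/(-12 + 1421) = -1050*(-1/12257) + ((1/30)*(-166))/1409 = 150/1751 - 83/15*1/1409 = 150/1751 - 83/21135 = 3024917/37007385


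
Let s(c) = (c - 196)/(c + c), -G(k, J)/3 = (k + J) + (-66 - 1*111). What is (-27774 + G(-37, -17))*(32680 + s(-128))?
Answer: -56642646681/64 ≈ -8.8504e+8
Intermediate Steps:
G(k, J) = 531 - 3*J - 3*k (G(k, J) = -3*((k + J) + (-66 - 1*111)) = -3*((J + k) + (-66 - 111)) = -3*((J + k) - 177) = -3*(-177 + J + k) = 531 - 3*J - 3*k)
s(c) = (-196 + c)/(2*c) (s(c) = (-196 + c)/((2*c)) = (-196 + c)*(1/(2*c)) = (-196 + c)/(2*c))
(-27774 + G(-37, -17))*(32680 + s(-128)) = (-27774 + (531 - 3*(-17) - 3*(-37)))*(32680 + (½)*(-196 - 128)/(-128)) = (-27774 + (531 + 51 + 111))*(32680 + (½)*(-1/128)*(-324)) = (-27774 + 693)*(32680 + 81/64) = -27081*2091601/64 = -56642646681/64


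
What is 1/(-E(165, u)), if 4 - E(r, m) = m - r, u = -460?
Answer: -1/629 ≈ -0.0015898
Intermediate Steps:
E(r, m) = 4 + r - m (E(r, m) = 4 - (m - r) = 4 + (r - m) = 4 + r - m)
1/(-E(165, u)) = 1/(-(4 + 165 - 1*(-460))) = 1/(-(4 + 165 + 460)) = 1/(-1*629) = 1/(-629) = -1/629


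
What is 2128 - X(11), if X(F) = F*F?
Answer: 2007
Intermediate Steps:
X(F) = F²
2128 - X(11) = 2128 - 1*11² = 2128 - 1*121 = 2128 - 121 = 2007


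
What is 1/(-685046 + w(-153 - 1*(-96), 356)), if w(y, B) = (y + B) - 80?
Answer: -1/684827 ≈ -1.4602e-6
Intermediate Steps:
w(y, B) = -80 + B + y (w(y, B) = (B + y) - 80 = -80 + B + y)
1/(-685046 + w(-153 - 1*(-96), 356)) = 1/(-685046 + (-80 + 356 + (-153 - 1*(-96)))) = 1/(-685046 + (-80 + 356 + (-153 + 96))) = 1/(-685046 + (-80 + 356 - 57)) = 1/(-685046 + 219) = 1/(-684827) = -1/684827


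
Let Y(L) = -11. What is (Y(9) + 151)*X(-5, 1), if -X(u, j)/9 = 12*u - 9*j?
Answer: 86940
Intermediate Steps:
X(u, j) = -108*u + 81*j (X(u, j) = -9*(12*u - 9*j) = -9*(-9*j + 12*u) = -108*u + 81*j)
(Y(9) + 151)*X(-5, 1) = (-11 + 151)*(-108*(-5) + 81*1) = 140*(540 + 81) = 140*621 = 86940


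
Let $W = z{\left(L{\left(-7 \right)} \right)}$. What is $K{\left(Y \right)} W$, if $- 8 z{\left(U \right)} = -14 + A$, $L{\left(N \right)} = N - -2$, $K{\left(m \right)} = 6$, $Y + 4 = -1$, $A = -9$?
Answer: $\frac{69}{4} \approx 17.25$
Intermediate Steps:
$Y = -5$ ($Y = -4 - 1 = -5$)
$L{\left(N \right)} = 2 + N$ ($L{\left(N \right)} = N + 2 = 2 + N$)
$z{\left(U \right)} = \frac{23}{8}$ ($z{\left(U \right)} = - \frac{-14 - 9}{8} = \left(- \frac{1}{8}\right) \left(-23\right) = \frac{23}{8}$)
$W = \frac{23}{8} \approx 2.875$
$K{\left(Y \right)} W = 6 \cdot \frac{23}{8} = \frac{69}{4}$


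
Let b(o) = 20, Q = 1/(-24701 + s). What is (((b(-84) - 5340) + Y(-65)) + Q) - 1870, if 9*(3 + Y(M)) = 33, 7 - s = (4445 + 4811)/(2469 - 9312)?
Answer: -3644383500977/506915358 ≈ -7189.3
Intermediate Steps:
s = 57157/6843 (s = 7 - (4445 + 4811)/(2469 - 9312) = 7 - 9256/(-6843) = 7 - 9256*(-1)/6843 = 7 - 1*(-9256/6843) = 7 + 9256/6843 = 57157/6843 ≈ 8.3526)
Y(M) = ⅔ (Y(M) = -3 + (⅑)*33 = -3 + 11/3 = ⅔)
Q = -6843/168971786 (Q = 1/(-24701 + 57157/6843) = 1/(-168971786/6843) = -6843/168971786 ≈ -4.0498e-5)
(((b(-84) - 5340) + Y(-65)) + Q) - 1870 = (((20 - 5340) + ⅔) - 6843/168971786) - 1870 = ((-5320 + ⅔) - 6843/168971786) - 1870 = (-15958/3 - 6843/168971786) - 1870 = -2696451781517/506915358 - 1870 = -3644383500977/506915358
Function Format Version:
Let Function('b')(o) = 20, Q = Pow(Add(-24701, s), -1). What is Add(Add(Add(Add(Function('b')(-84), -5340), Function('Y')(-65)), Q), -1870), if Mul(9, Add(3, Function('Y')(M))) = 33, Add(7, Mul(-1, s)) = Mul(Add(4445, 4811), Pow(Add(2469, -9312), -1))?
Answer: Rational(-3644383500977, 506915358) ≈ -7189.3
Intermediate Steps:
s = Rational(57157, 6843) (s = Add(7, Mul(-1, Mul(Add(4445, 4811), Pow(Add(2469, -9312), -1)))) = Add(7, Mul(-1, Mul(9256, Pow(-6843, -1)))) = Add(7, Mul(-1, Mul(9256, Rational(-1, 6843)))) = Add(7, Mul(-1, Rational(-9256, 6843))) = Add(7, Rational(9256, 6843)) = Rational(57157, 6843) ≈ 8.3526)
Function('Y')(M) = Rational(2, 3) (Function('Y')(M) = Add(-3, Mul(Rational(1, 9), 33)) = Add(-3, Rational(11, 3)) = Rational(2, 3))
Q = Rational(-6843, 168971786) (Q = Pow(Add(-24701, Rational(57157, 6843)), -1) = Pow(Rational(-168971786, 6843), -1) = Rational(-6843, 168971786) ≈ -4.0498e-5)
Add(Add(Add(Add(Function('b')(-84), -5340), Function('Y')(-65)), Q), -1870) = Add(Add(Add(Add(20, -5340), Rational(2, 3)), Rational(-6843, 168971786)), -1870) = Add(Add(Add(-5320, Rational(2, 3)), Rational(-6843, 168971786)), -1870) = Add(Add(Rational(-15958, 3), Rational(-6843, 168971786)), -1870) = Add(Rational(-2696451781517, 506915358), -1870) = Rational(-3644383500977, 506915358)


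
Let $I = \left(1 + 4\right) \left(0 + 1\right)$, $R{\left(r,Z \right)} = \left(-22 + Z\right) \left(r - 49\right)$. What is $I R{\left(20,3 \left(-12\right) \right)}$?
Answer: $8410$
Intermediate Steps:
$R{\left(r,Z \right)} = \left(-49 + r\right) \left(-22 + Z\right)$ ($R{\left(r,Z \right)} = \left(-22 + Z\right) \left(-49 + r\right) = \left(-49 + r\right) \left(-22 + Z\right)$)
$I = 5$ ($I = 5 \cdot 1 = 5$)
$I R{\left(20,3 \left(-12\right) \right)} = 5 \left(1078 - 49 \cdot 3 \left(-12\right) - 440 + 3 \left(-12\right) 20\right) = 5 \left(1078 - -1764 - 440 - 720\right) = 5 \left(1078 + 1764 - 440 - 720\right) = 5 \cdot 1682 = 8410$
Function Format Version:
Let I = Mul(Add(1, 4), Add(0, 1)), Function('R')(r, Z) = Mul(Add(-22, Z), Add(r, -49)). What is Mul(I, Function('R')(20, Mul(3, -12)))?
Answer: 8410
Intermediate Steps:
Function('R')(r, Z) = Mul(Add(-49, r), Add(-22, Z)) (Function('R')(r, Z) = Mul(Add(-22, Z), Add(-49, r)) = Mul(Add(-49, r), Add(-22, Z)))
I = 5 (I = Mul(5, 1) = 5)
Mul(I, Function('R')(20, Mul(3, -12))) = Mul(5, Add(1078, Mul(-49, Mul(3, -12)), Mul(-22, 20), Mul(Mul(3, -12), 20))) = Mul(5, Add(1078, Mul(-49, -36), -440, Mul(-36, 20))) = Mul(5, Add(1078, 1764, -440, -720)) = Mul(5, 1682) = 8410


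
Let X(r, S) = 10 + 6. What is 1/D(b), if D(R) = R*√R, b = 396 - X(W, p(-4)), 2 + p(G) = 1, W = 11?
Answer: √95/72200 ≈ 0.00013500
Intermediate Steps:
p(G) = -1 (p(G) = -2 + 1 = -1)
X(r, S) = 16
b = 380 (b = 396 - 1*16 = 396 - 16 = 380)
D(R) = R^(3/2)
1/D(b) = 1/(380^(3/2)) = 1/(760*√95) = √95/72200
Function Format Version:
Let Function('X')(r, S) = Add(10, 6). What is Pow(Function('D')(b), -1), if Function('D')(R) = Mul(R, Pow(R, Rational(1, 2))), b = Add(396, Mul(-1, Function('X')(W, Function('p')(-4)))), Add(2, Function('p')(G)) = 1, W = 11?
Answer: Mul(Rational(1, 72200), Pow(95, Rational(1, 2))) ≈ 0.00013500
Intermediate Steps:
Function('p')(G) = -1 (Function('p')(G) = Add(-2, 1) = -1)
Function('X')(r, S) = 16
b = 380 (b = Add(396, Mul(-1, 16)) = Add(396, -16) = 380)
Function('D')(R) = Pow(R, Rational(3, 2))
Pow(Function('D')(b), -1) = Pow(Pow(380, Rational(3, 2)), -1) = Pow(Mul(760, Pow(95, Rational(1, 2))), -1) = Mul(Rational(1, 72200), Pow(95, Rational(1, 2)))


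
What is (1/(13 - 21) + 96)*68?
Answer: 13039/2 ≈ 6519.5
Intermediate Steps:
(1/(13 - 21) + 96)*68 = (1/(-8) + 96)*68 = (-1/8 + 96)*68 = (767/8)*68 = 13039/2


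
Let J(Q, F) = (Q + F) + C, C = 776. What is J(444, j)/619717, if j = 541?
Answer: 1761/619717 ≈ 0.0028416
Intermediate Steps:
J(Q, F) = 776 + F + Q (J(Q, F) = (Q + F) + 776 = (F + Q) + 776 = 776 + F + Q)
J(444, j)/619717 = (776 + 541 + 444)/619717 = 1761*(1/619717) = 1761/619717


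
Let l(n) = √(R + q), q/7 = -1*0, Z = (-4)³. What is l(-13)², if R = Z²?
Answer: 4096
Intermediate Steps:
Z = -64
q = 0 (q = 7*(-1*0) = 7*0 = 0)
R = 4096 (R = (-64)² = 4096)
l(n) = 64 (l(n) = √(4096 + 0) = √4096 = 64)
l(-13)² = 64² = 4096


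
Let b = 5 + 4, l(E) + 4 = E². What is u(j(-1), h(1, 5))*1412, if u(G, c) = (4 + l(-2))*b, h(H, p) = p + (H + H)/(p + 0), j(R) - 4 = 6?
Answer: 50832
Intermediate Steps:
j(R) = 10 (j(R) = 4 + 6 = 10)
l(E) = -4 + E²
b = 9
h(H, p) = p + 2*H/p (h(H, p) = p + (2*H)/p = p + 2*H/p)
u(G, c) = 36 (u(G, c) = (4 + (-4 + (-2)²))*9 = (4 + (-4 + 4))*9 = (4 + 0)*9 = 4*9 = 36)
u(j(-1), h(1, 5))*1412 = 36*1412 = 50832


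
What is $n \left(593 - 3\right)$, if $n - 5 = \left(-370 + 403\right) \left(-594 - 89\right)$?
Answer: $-13295060$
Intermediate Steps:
$n = -22534$ ($n = 5 + \left(-370 + 403\right) \left(-594 - 89\right) = 5 + 33 \left(-683\right) = 5 - 22539 = -22534$)
$n \left(593 - 3\right) = - 22534 \left(593 - 3\right) = \left(-22534\right) 590 = -13295060$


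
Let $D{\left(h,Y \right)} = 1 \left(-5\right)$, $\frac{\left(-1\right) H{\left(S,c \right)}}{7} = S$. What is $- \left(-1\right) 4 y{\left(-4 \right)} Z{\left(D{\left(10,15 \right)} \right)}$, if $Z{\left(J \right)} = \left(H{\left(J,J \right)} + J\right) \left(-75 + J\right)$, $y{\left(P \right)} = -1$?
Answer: $9600$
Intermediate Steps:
$H{\left(S,c \right)} = - 7 S$
$D{\left(h,Y \right)} = -5$
$Z{\left(J \right)} = - 6 J \left(-75 + J\right)$ ($Z{\left(J \right)} = \left(- 7 J + J\right) \left(-75 + J\right) = - 6 J \left(-75 + J\right)$)
$- \left(-1\right) 4 y{\left(-4 \right)} Z{\left(D{\left(10,15 \right)} \right)} = - \left(-1\right) 4 \left(-1\right) 6 \left(-5\right) \left(75 - -5\right) = \left(-1\right) \left(-4\right) \left(-1\right) 6 \left(-5\right) \left(75 + 5\right) = 4 \left(-1\right) 6 \left(-5\right) 80 = \left(-4\right) \left(-2400\right) = 9600$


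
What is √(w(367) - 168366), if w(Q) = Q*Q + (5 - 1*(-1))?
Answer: I*√33671 ≈ 183.5*I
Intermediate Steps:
w(Q) = 6 + Q² (w(Q) = Q² + (5 + 1) = Q² + 6 = 6 + Q²)
√(w(367) - 168366) = √((6 + 367²) - 168366) = √((6 + 134689) - 168366) = √(134695 - 168366) = √(-33671) = I*√33671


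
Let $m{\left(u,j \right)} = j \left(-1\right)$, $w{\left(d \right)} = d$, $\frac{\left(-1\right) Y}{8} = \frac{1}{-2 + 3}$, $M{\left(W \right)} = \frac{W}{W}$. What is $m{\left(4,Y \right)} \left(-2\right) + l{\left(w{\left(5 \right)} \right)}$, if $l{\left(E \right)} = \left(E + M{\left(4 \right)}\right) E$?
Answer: $14$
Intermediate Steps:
$M{\left(W \right)} = 1$
$Y = -8$ ($Y = - \frac{8}{-2 + 3} = - \frac{8}{1} = \left(-8\right) 1 = -8$)
$l{\left(E \right)} = E \left(1 + E\right)$ ($l{\left(E \right)} = \left(E + 1\right) E = \left(1 + E\right) E = E \left(1 + E\right)$)
$m{\left(u,j \right)} = - j$
$m{\left(4,Y \right)} \left(-2\right) + l{\left(w{\left(5 \right)} \right)} = \left(-1\right) \left(-8\right) \left(-2\right) + 5 \left(1 + 5\right) = 8 \left(-2\right) + 5 \cdot 6 = -16 + 30 = 14$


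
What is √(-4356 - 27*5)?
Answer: 3*I*√499 ≈ 67.015*I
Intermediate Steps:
√(-4356 - 27*5) = √(-4356 - 135) = √(-4491) = 3*I*√499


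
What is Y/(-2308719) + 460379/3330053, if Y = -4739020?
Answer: 16844073512561/7688156632107 ≈ 2.1909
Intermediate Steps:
Y/(-2308719) + 460379/3330053 = -4739020/(-2308719) + 460379/3330053 = -4739020*(-1/2308719) + 460379*(1/3330053) = 4739020/2308719 + 460379/3330053 = 16844073512561/7688156632107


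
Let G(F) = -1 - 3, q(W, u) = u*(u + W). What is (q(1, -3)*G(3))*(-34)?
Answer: 816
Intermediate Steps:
q(W, u) = u*(W + u)
G(F) = -4
(q(1, -3)*G(3))*(-34) = (-3*(1 - 3)*(-4))*(-34) = (-3*(-2)*(-4))*(-34) = (6*(-4))*(-34) = -24*(-34) = 816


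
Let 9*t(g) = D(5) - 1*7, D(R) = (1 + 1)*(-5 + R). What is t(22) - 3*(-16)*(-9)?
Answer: -3895/9 ≈ -432.78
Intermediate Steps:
D(R) = -10 + 2*R (D(R) = 2*(-5 + R) = -10 + 2*R)
t(g) = -7/9 (t(g) = ((-10 + 2*5) - 1*7)/9 = ((-10 + 10) - 7)/9 = (0 - 7)/9 = (1/9)*(-7) = -7/9)
t(22) - 3*(-16)*(-9) = -7/9 - 3*(-16)*(-9) = -7/9 + 48*(-9) = -7/9 - 432 = -3895/9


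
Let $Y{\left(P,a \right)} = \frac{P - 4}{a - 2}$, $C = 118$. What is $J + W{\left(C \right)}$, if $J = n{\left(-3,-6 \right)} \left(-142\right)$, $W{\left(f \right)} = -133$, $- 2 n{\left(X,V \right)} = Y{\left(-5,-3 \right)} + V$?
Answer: $- \frac{2156}{5} \approx -431.2$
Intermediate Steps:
$Y{\left(P,a \right)} = \frac{-4 + P}{-2 + a}$
$n{\left(X,V \right)} = - \frac{9}{10} - \frac{V}{2}$ ($n{\left(X,V \right)} = - \frac{\frac{-4 - 5}{-2 - 3} + V}{2} = - \frac{\frac{1}{-5} \left(-9\right) + V}{2} = - \frac{\left(- \frac{1}{5}\right) \left(-9\right) + V}{2} = - \frac{\frac{9}{5} + V}{2} = - \frac{9}{10} - \frac{V}{2}$)
$J = - \frac{1491}{5}$ ($J = \left(- \frac{9}{10} - -3\right) \left(-142\right) = \left(- \frac{9}{10} + 3\right) \left(-142\right) = \frac{21}{10} \left(-142\right) = - \frac{1491}{5} \approx -298.2$)
$J + W{\left(C \right)} = - \frac{1491}{5} - 133 = - \frac{2156}{5}$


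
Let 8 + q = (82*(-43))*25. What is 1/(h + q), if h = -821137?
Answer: -1/909295 ≈ -1.0998e-6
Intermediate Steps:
q = -88158 (q = -8 + (82*(-43))*25 = -8 - 3526*25 = -8 - 88150 = -88158)
1/(h + q) = 1/(-821137 - 88158) = 1/(-909295) = -1/909295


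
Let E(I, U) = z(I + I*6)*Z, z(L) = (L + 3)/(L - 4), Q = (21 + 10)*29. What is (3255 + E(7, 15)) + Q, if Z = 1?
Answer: 186982/45 ≈ 4155.2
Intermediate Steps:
Q = 899 (Q = 31*29 = 899)
z(L) = (3 + L)/(-4 + L)
E(I, U) = (3 + 7*I)/(-4 + 7*I) (E(I, U) = ((3 + (I + I*6))/(-4 + (I + I*6)))*1 = ((3 + (I + 6*I))/(-4 + (I + 6*I)))*1 = ((3 + 7*I)/(-4 + 7*I))*1 = (3 + 7*I)/(-4 + 7*I))
(3255 + E(7, 15)) + Q = (3255 + (3 + 7*7)/(-4 + 7*7)) + 899 = (3255 + (3 + 49)/(-4 + 49)) + 899 = (3255 + 52/45) + 899 = 146527/45 + 899 = 186982/45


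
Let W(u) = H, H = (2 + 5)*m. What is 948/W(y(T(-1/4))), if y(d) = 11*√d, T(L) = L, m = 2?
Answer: 474/7 ≈ 67.714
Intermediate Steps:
H = 14 (H = (2 + 5)*2 = 7*2 = 14)
W(u) = 14
948/W(y(T(-1/4))) = 948/14 = 948*(1/14) = 474/7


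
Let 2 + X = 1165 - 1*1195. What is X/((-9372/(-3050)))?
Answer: -24400/2343 ≈ -10.414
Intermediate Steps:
X = -32 (X = -2 + (1165 - 1*1195) = -2 + (1165 - 1195) = -2 - 30 = -32)
X/((-9372/(-3050))) = -32/((-9372/(-3050))) = -32/((-9372*(-1/3050))) = -32/4686/1525 = -32*1525/4686 = -24400/2343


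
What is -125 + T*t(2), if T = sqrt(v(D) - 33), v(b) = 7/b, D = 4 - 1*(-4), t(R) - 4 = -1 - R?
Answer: -125 + I*sqrt(514)/4 ≈ -125.0 + 5.6679*I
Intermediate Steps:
t(R) = 3 - R (t(R) = 4 + (-1 - R) = 3 - R)
D = 8 (D = 4 + 4 = 8)
T = I*sqrt(514)/4 (T = sqrt(7/8 - 33) = sqrt(-257/8) = I*sqrt(514)/4 ≈ 5.6679*I)
-125 + T*t(2) = -125 + (I*sqrt(514)/4)*(3 - 1*2) = -125 + (I*sqrt(514)/4)*(3 - 2) = -125 + (I*sqrt(514)/4)*1 = -125 + I*sqrt(514)/4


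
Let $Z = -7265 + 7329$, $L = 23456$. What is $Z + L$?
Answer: $23520$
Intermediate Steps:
$Z = 64$
$Z + L = 64 + 23456 = 23520$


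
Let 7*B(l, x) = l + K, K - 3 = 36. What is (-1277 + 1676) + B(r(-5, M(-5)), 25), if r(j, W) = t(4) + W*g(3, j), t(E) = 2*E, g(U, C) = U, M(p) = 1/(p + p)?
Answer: 28397/70 ≈ 405.67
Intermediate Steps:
K = 39 (K = 3 + 36 = 39)
M(p) = 1/(2*p)
r(j, W) = 8 + 3*W (r(j, W) = 2*4 + W*3 = 8 + 3*W)
B(l, x) = 39/7 + l/7 (B(l, x) = (l + 39)/7 = (39 + l)/7 = 39/7 + l/7)
(-1277 + 1676) + B(r(-5, M(-5)), 25) = (-1277 + 1676) + (39/7 + (8 + 3*((½)/(-5)))/7) = 399 + (39/7 + (8 + 3*((½)*(-⅕)))/7) = 399 + (39/7 + (8 + 3*(-⅒))/7) = 399 + (39/7 + (8 - 3/10)/7) = 399 + (39/7 + (⅐)*(77/10)) = 399 + (39/7 + 11/10) = 399 + 467/70 = 28397/70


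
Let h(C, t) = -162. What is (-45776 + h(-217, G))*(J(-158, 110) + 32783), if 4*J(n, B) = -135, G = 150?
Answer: -3008870093/2 ≈ -1.5044e+9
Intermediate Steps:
J(n, B) = -135/4 (J(n, B) = (¼)*(-135) = -135/4)
(-45776 + h(-217, G))*(J(-158, 110) + 32783) = (-45776 - 162)*(-135/4 + 32783) = -45938*130997/4 = -3008870093/2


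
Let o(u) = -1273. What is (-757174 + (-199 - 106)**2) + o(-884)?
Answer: -665422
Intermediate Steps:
(-757174 + (-199 - 106)**2) + o(-884) = (-757174 + (-199 - 106)**2) - 1273 = (-757174 + (-305)**2) - 1273 = (-757174 + 93025) - 1273 = -664149 - 1273 = -665422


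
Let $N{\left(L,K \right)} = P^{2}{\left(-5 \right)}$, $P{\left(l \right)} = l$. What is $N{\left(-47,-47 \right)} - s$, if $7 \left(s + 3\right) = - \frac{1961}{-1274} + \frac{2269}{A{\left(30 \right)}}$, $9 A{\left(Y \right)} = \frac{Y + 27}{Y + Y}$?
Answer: $- \frac{515619963}{169442} \approx -3043.0$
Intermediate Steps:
$A{\left(Y \right)} = \frac{27 + Y}{18 Y}$ ($A{\left(Y \right)} = \frac{\left(Y + 27\right) \frac{1}{Y + Y}}{9} = \frac{\left(27 + Y\right) \frac{1}{2 Y}}{9} = \frac{\frac{1}{2} \frac{1}{Y} \left(27 + Y\right)}{9} = \frac{27 + Y}{18 Y}$)
$N{\left(L,K \right)} = 25$ ($N{\left(L,K \right)} = \left(-5\right)^{2} = 25$)
$s = \frac{519856013}{169442}$ ($s = -3 + \frac{- \frac{1961}{-1274} + \frac{2269}{\frac{1}{18} \cdot \frac{1}{30} \left(27 + 30\right)}}{7} = -3 + \frac{\left(-1961\right) \left(- \frac{1}{1274}\right) + \frac{2269}{\frac{1}{18} \cdot \frac{1}{30} \cdot 57}}{7} = -3 + \frac{\frac{1961}{1274} + \frac{2269}{\frac{19}{180}}}{7} = -3 + \frac{\frac{1961}{1274} + 2269 \cdot \frac{180}{19}}{7} = -3 + \frac{\frac{1961}{1274} + \frac{408420}{19}}{7} = -3 + \frac{1}{7} \cdot \frac{520364339}{24206} = -3 + \frac{520364339}{169442} = \frac{519856013}{169442} \approx 3068.0$)
$N{\left(-47,-47 \right)} - s = 25 - \frac{519856013}{169442} = - \frac{515619963}{169442}$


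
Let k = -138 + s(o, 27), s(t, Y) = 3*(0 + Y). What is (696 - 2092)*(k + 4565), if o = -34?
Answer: -6293168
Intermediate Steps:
s(t, Y) = 3*Y
k = -57 (k = -138 + 3*27 = -138 + 81 = -57)
(696 - 2092)*(k + 4565) = (696 - 2092)*(-57 + 4565) = -1396*4508 = -6293168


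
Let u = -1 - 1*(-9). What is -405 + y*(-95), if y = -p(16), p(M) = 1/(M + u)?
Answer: -9625/24 ≈ -401.04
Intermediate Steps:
u = 8 (u = -1 + 9 = 8)
p(M) = 1/(8 + M) (p(M) = 1/(M + 8) = 1/(8 + M))
y = -1/24 (y = -1/(8 + 16) = -1/24 ≈ -0.041667)
-405 + y*(-95) = -405 - 1/24*(-95) = -405 + 95/24 = -9625/24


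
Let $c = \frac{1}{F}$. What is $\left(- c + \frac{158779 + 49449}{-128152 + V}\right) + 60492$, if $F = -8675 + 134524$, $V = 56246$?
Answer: $\frac{273691970496985}{4524649097} \approx 60489.0$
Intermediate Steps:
$F = 125849$
$c = \frac{1}{125849} \approx 7.946 \cdot 10^{-6}$
$\left(- c + \frac{158779 + 49449}{-128152 + V}\right) + 60492 = \left(\left(-1\right) \frac{1}{125849} + \frac{158779 + 49449}{-128152 + 56246}\right) + 60492 = \left(- \frac{1}{125849} + \frac{208228}{-71906}\right) + 60492 = \left(- \frac{1}{125849} + 208228 \left(- \frac{1}{71906}\right)\right) + 60492 = \left(- \frac{1}{125849} - \frac{104114}{35953}\right) + 60492 = - \frac{13102678739}{4524649097} + 60492 = \frac{273691970496985}{4524649097}$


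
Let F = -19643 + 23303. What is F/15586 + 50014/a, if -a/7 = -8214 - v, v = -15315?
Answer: -298795292/387366651 ≈ -0.77135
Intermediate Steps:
a = -49707 (a = -7*(-8214 - 1*(-15315)) = -7*(-8214 + 15315) = -7*7101 = -49707)
F = 3660
F/15586 + 50014/a = 3660/15586 + 50014/(-49707) = 3660*(1/15586) + 50014*(-1/49707) = 1830/7793 - 50014/49707 = -298795292/387366651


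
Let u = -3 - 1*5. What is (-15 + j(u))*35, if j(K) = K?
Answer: -805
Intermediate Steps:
u = -8 (u = -3 - 5 = -8)
(-15 + j(u))*35 = (-15 - 8)*35 = -23*35 = -805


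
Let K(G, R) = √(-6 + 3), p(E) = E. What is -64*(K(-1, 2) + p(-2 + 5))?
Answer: -192 - 64*I*√3 ≈ -192.0 - 110.85*I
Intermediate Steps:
K(G, R) = I*√3 (K(G, R) = √(-3) = I*√3)
-64*(K(-1, 2) + p(-2 + 5)) = -64*(I*√3 + (-2 + 5)) = -64*(I*√3 + 3) = -64*(3 + I*√3) = -192 - 64*I*√3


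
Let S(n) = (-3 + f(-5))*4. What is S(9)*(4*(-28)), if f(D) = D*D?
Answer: -9856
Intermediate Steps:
f(D) = D²
S(n) = 88 (S(n) = (-3 + (-5)²)*4 = (-3 + 25)*4 = 22*4 = 88)
S(9)*(4*(-28)) = 88*(4*(-28)) = 88*(-112) = -9856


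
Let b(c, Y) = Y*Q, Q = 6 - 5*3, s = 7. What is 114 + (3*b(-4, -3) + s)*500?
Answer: 44114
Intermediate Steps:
Q = -9 (Q = 6 - 1*15 = 6 - 15 = -9)
b(c, Y) = -9*Y (b(c, Y) = Y*(-9) = -9*Y)
114 + (3*b(-4, -3) + s)*500 = 114 + (3*(-9*(-3)) + 7)*500 = 114 + (3*27 + 7)*500 = 114 + (81 + 7)*500 = 114 + 88*500 = 114 + 44000 = 44114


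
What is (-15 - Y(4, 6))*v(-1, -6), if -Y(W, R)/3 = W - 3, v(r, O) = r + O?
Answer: 84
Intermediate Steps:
v(r, O) = O + r
Y(W, R) = 9 - 3*W (Y(W, R) = -3*(W - 3) = -3*(-3 + W) = 9 - 3*W)
(-15 - Y(4, 6))*v(-1, -6) = (-15 - (9 - 3*4))*(-6 - 1) = (-15 - (9 - 12))*(-7) = (-15 - 1*(-3))*(-7) = (-15 + 3)*(-7) = -12*(-7) = 84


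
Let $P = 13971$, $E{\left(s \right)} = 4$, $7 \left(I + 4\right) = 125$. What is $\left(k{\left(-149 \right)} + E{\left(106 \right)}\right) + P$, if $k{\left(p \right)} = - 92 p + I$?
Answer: $\frac{193878}{7} \approx 27697.0$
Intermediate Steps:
$I = \frac{97}{7}$ ($I = -4 + \frac{1}{7} \cdot 125 = -4 + \frac{125}{7} = \frac{97}{7} \approx 13.857$)
$k{\left(p \right)} = \frac{97}{7} - 92 p$ ($k{\left(p \right)} = - 92 p + \frac{97}{7} = \frac{97}{7} - 92 p$)
$\left(k{\left(-149 \right)} + E{\left(106 \right)}\right) + P = \left(\left(\frac{97}{7} - -13708\right) + 4\right) + 13971 = \left(\left(\frac{97}{7} + 13708\right) + 4\right) + 13971 = \left(\frac{96053}{7} + 4\right) + 13971 = \frac{96081}{7} + 13971 = \frac{193878}{7}$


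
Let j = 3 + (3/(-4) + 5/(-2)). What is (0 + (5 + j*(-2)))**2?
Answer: 121/4 ≈ 30.250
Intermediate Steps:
j = -1/4 (j = 3 + (3*(-1/4) + 5*(-1/2)) = 3 + (-3/4 - 5/2) = 3 - 13/4 = -1/4 ≈ -0.25000)
(0 + (5 + j*(-2)))**2 = (0 + (5 - 1/4*(-2)))**2 = (0 + (5 + 1/2))**2 = (0 + 11/2)**2 = (11/2)**2 = 121/4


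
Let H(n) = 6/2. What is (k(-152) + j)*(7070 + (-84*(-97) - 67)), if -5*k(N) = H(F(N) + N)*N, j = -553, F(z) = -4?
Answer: -34983659/5 ≈ -6.9967e+6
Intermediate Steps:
H(n) = 3 (H(n) = 6*(1/2) = 3)
k(N) = -3*N/5
(k(-152) + j)*(7070 + (-84*(-97) - 67)) = (-3/5*(-152) - 553)*(7070 + (-84*(-97) - 67)) = (456/5 - 553)*(7070 + (8148 - 67)) = -2309*(7070 + 8081)/5 = -2309/5*15151 = -34983659/5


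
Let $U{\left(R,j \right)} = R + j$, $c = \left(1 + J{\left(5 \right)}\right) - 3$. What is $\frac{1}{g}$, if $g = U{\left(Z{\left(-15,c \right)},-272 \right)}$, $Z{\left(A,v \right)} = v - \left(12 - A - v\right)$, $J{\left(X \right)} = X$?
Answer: $- \frac{1}{293} \approx -0.003413$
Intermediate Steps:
$c = 3$ ($c = \left(1 + 5\right) - 3 = 6 - 3 = 3$)
$Z{\left(A,v \right)} = -12 + A + 2 v$ ($Z{\left(A,v \right)} = v + \left(-12 + A + v\right) = -12 + A + 2 v$)
$g = -293$ ($g = \left(-12 - 15 + 2 \cdot 3\right) - 272 = \left(-12 - 15 + 6\right) - 272 = -21 - 272 = -293$)
$\frac{1}{g} = \frac{1}{-293} = - \frac{1}{293}$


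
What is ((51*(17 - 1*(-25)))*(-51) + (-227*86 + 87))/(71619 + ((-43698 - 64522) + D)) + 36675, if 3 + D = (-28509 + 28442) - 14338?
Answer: 1870883752/51009 ≈ 36678.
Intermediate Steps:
D = -14408 (D = -3 + ((-28509 + 28442) - 14338) = -3 + (-67 - 14338) = -3 - 14405 = -14408)
((51*(17 - 1*(-25)))*(-51) + (-227*86 + 87))/(71619 + ((-43698 - 64522) + D)) + 36675 = ((51*(17 - 1*(-25)))*(-51) + (-227*86 + 87))/(71619 + ((-43698 - 64522) - 14408)) + 36675 = ((51*(17 + 25))*(-51) + (-19522 + 87))/(71619 + (-108220 - 14408)) + 36675 = ((51*42)*(-51) - 19435)/(71619 - 122628) + 36675 = (2142*(-51) - 19435)/(-51009) + 36675 = (-109242 - 19435)*(-1/51009) + 36675 = -128677*(-1/51009) + 36675 = 128677/51009 + 36675 = 1870883752/51009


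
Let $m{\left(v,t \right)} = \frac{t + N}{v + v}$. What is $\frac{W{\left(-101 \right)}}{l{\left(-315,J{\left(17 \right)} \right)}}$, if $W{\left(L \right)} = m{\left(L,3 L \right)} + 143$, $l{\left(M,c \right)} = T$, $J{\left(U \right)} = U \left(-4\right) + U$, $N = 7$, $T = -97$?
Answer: $- \frac{14591}{9797} \approx -1.4893$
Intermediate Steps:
$m{\left(v,t \right)} = \frac{7 + t}{2 v}$ ($m{\left(v,t \right)} = \frac{t + 7}{v + v} = \frac{7 + t}{2 v}$)
$J{\left(U \right)} = - 3 U$ ($J{\left(U \right)} = - 4 U + U = - 3 U$)
$l{\left(M,c \right)} = -97$
$W{\left(L \right)} = 143 + \frac{7 + 3 L}{2 L}$ ($W{\left(L \right)} = \frac{7 + 3 L}{2 L} + 143 = 143 + \frac{7 + 3 L}{2 L}$)
$\frac{W{\left(-101 \right)}}{l{\left(-315,J{\left(17 \right)} \right)}} = \frac{\frac{1}{2} \frac{1}{-101} \left(7 + 289 \left(-101\right)\right)}{-97} = \frac{1}{2} \left(- \frac{1}{101}\right) \left(7 - 29189\right) \left(- \frac{1}{97}\right) = \frac{1}{2} \left(- \frac{1}{101}\right) \left(-29182\right) \left(- \frac{1}{97}\right) = \frac{14591}{101} \left(- \frac{1}{97}\right) = - \frac{14591}{9797}$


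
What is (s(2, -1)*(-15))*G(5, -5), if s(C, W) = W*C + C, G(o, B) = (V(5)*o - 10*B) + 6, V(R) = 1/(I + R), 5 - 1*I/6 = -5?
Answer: 0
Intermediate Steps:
I = 60 (I = 30 - 6*(-5) = 30 + 30 = 60)
V(R) = 1/(60 + R)
G(o, B) = 6 - 10*B + o/65 (G(o, B) = (o/(60 + 5) - 10*B) + 6 = (o/65 - 10*B) + 6 = (-10*B + o/65) + 6 = 6 - 10*B + o/65)
s(C, W) = C + C*W (s(C, W) = C*W + C = C + C*W)
(s(2, -1)*(-15))*G(5, -5) = ((2*(1 - 1))*(-15))*(6 - 10*(-5) + (1/65)*5) = ((2*0)*(-15))*(6 + 50 + 1/13) = (0*(-15))*(729/13) = 0*(729/13) = 0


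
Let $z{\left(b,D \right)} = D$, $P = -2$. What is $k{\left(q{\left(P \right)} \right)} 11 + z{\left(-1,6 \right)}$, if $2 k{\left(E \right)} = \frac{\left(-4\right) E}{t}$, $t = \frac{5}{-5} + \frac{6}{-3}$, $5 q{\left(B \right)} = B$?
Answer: $\frac{46}{15} \approx 3.0667$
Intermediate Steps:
$q{\left(B \right)} = \frac{B}{5}$
$t = -3$ ($t = 5 \left(- \frac{1}{5}\right) + 6 \left(- \frac{1}{3}\right) = -1 - 2 = -3$)
$k{\left(E \right)} = \frac{2 E}{3}$ ($k{\left(E \right)} = \frac{- 4 E \frac{1}{-3}}{2} = \frac{- 4 E \left(- \frac{1}{3}\right)}{2} = \frac{\frac{4}{3} E}{2} = \frac{2 E}{3}$)
$k{\left(q{\left(P \right)} \right)} 11 + z{\left(-1,6 \right)} = \frac{2 \cdot \frac{1}{5} \left(-2\right)}{3} \cdot 11 + 6 = \frac{2}{3} \left(- \frac{2}{5}\right) 11 + 6 = \left(- \frac{4}{15}\right) 11 + 6 = - \frac{44}{15} + 6 = \frac{46}{15}$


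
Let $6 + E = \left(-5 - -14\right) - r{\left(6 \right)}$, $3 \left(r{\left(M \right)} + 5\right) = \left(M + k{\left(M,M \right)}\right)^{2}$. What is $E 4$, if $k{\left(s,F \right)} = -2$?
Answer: $\frac{32}{3} \approx 10.667$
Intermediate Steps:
$r{\left(M \right)} = -5 + \frac{\left(-2 + M\right)^{2}}{3}$ ($r{\left(M \right)} = -5 + \frac{\left(M - 2\right)^{2}}{3} = -5 + \frac{\left(-2 + M\right)^{2}}{3}$)
$E = \frac{8}{3}$ ($E = -6 - \left(-14 + \frac{\left(-2 + 6\right)^{2}}{3}\right) = -6 + \left(\left(-5 + 14\right) - \left(-5 + \frac{4^{2}}{3}\right)\right) = -6 + \left(9 - \left(-5 + \frac{1}{3} \cdot 16\right)\right) = -6 + \left(9 - \left(-5 + \frac{16}{3}\right)\right) = -6 + \left(9 - \frac{1}{3}\right) = -6 + \frac{26}{3} = \frac{8}{3} \approx 2.6667$)
$E 4 = \frac{8}{3} \cdot 4 = \frac{32}{3}$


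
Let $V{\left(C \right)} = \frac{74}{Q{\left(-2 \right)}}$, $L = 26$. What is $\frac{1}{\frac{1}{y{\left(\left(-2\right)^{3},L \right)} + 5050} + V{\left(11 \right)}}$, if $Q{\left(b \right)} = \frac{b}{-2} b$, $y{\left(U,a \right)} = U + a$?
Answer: $- \frac{5068}{187515} \approx -0.027027$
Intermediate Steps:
$Q{\left(b \right)} = - \frac{b^{2}}{2}$ ($Q{\left(b \right)} = b \left(- \frac{1}{2}\right) b = - \frac{b}{2} b = - \frac{b^{2}}{2}$)
$V{\left(C \right)} = -37$ ($V{\left(C \right)} = \frac{74}{\left(- \frac{1}{2}\right) \left(-2\right)^{2}} = \frac{74}{\left(- \frac{1}{2}\right) 4} = \frac{74}{-2} = 74 \left(- \frac{1}{2}\right) = -37$)
$\frac{1}{\frac{1}{y{\left(\left(-2\right)^{3},L \right)} + 5050} + V{\left(11 \right)}} = \frac{1}{\frac{1}{\left(\left(-2\right)^{3} + 26\right) + 5050} - 37} = \frac{1}{\frac{1}{\left(-8 + 26\right) + 5050} - 37} = \frac{1}{\frac{1}{18 + 5050} - 37} = \frac{1}{\frac{1}{5068} - 37} = \frac{1}{- \frac{187515}{5068}} = - \frac{5068}{187515}$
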